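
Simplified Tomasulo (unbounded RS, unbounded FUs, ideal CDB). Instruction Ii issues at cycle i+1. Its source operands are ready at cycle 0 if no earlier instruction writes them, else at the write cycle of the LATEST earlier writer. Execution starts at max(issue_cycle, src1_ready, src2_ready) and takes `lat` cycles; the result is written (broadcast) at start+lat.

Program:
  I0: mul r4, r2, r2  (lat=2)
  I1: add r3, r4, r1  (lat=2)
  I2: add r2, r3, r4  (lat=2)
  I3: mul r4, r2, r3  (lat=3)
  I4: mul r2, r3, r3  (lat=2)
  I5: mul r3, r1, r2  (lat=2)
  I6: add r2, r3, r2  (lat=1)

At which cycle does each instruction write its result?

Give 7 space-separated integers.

Answer: 3 5 7 10 7 9 10

Derivation:
I0 mul r4: issue@1 deps=(None,None) exec_start@1 write@3
I1 add r3: issue@2 deps=(0,None) exec_start@3 write@5
I2 add r2: issue@3 deps=(1,0) exec_start@5 write@7
I3 mul r4: issue@4 deps=(2,1) exec_start@7 write@10
I4 mul r2: issue@5 deps=(1,1) exec_start@5 write@7
I5 mul r3: issue@6 deps=(None,4) exec_start@7 write@9
I6 add r2: issue@7 deps=(5,4) exec_start@9 write@10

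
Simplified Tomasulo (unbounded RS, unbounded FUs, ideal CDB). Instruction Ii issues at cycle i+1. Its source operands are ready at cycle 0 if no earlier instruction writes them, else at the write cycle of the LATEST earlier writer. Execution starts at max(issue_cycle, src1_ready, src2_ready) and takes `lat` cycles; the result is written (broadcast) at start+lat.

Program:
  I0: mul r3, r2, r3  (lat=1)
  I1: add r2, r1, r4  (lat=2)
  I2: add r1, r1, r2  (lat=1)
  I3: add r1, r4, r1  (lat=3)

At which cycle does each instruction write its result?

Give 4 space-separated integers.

I0 mul r3: issue@1 deps=(None,None) exec_start@1 write@2
I1 add r2: issue@2 deps=(None,None) exec_start@2 write@4
I2 add r1: issue@3 deps=(None,1) exec_start@4 write@5
I3 add r1: issue@4 deps=(None,2) exec_start@5 write@8

Answer: 2 4 5 8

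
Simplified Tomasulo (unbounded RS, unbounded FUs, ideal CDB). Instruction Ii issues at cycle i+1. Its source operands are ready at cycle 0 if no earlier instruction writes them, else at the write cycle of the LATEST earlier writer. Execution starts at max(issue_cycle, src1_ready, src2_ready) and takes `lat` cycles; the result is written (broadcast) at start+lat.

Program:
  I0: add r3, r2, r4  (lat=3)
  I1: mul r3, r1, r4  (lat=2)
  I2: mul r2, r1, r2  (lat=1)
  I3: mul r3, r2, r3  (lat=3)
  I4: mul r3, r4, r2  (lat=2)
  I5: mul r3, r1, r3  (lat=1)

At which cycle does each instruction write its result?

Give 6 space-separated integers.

I0 add r3: issue@1 deps=(None,None) exec_start@1 write@4
I1 mul r3: issue@2 deps=(None,None) exec_start@2 write@4
I2 mul r2: issue@3 deps=(None,None) exec_start@3 write@4
I3 mul r3: issue@4 deps=(2,1) exec_start@4 write@7
I4 mul r3: issue@5 deps=(None,2) exec_start@5 write@7
I5 mul r3: issue@6 deps=(None,4) exec_start@7 write@8

Answer: 4 4 4 7 7 8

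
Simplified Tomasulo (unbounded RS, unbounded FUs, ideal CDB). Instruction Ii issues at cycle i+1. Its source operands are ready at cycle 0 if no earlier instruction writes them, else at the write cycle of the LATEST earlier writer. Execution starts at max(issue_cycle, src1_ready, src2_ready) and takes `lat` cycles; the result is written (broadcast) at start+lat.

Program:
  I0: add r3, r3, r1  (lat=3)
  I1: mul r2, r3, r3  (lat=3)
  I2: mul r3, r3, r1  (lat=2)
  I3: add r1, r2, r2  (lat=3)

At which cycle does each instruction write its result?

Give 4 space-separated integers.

I0 add r3: issue@1 deps=(None,None) exec_start@1 write@4
I1 mul r2: issue@2 deps=(0,0) exec_start@4 write@7
I2 mul r3: issue@3 deps=(0,None) exec_start@4 write@6
I3 add r1: issue@4 deps=(1,1) exec_start@7 write@10

Answer: 4 7 6 10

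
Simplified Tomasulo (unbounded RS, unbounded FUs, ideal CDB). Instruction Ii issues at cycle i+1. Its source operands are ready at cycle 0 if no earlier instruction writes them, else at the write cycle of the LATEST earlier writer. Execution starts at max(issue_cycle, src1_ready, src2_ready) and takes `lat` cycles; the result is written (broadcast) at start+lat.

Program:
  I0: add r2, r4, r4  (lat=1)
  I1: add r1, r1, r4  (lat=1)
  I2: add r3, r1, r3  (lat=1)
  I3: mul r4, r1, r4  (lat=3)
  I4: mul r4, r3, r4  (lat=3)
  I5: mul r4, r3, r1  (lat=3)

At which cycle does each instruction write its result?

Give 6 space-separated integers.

I0 add r2: issue@1 deps=(None,None) exec_start@1 write@2
I1 add r1: issue@2 deps=(None,None) exec_start@2 write@3
I2 add r3: issue@3 deps=(1,None) exec_start@3 write@4
I3 mul r4: issue@4 deps=(1,None) exec_start@4 write@7
I4 mul r4: issue@5 deps=(2,3) exec_start@7 write@10
I5 mul r4: issue@6 deps=(2,1) exec_start@6 write@9

Answer: 2 3 4 7 10 9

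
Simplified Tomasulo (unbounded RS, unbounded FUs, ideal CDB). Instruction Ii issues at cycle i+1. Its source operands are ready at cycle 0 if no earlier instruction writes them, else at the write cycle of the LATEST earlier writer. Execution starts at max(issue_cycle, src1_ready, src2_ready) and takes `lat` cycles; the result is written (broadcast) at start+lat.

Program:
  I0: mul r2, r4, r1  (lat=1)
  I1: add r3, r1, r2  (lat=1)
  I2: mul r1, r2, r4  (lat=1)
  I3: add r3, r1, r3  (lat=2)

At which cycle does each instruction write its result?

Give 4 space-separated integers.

I0 mul r2: issue@1 deps=(None,None) exec_start@1 write@2
I1 add r3: issue@2 deps=(None,0) exec_start@2 write@3
I2 mul r1: issue@3 deps=(0,None) exec_start@3 write@4
I3 add r3: issue@4 deps=(2,1) exec_start@4 write@6

Answer: 2 3 4 6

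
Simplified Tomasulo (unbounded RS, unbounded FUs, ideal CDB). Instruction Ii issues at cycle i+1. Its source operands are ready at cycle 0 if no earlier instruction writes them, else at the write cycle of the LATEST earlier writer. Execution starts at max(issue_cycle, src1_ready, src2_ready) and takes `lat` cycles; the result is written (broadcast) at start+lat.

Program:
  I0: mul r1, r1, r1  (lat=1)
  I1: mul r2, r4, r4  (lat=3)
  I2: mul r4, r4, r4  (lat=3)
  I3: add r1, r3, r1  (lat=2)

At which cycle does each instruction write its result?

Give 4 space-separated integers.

I0 mul r1: issue@1 deps=(None,None) exec_start@1 write@2
I1 mul r2: issue@2 deps=(None,None) exec_start@2 write@5
I2 mul r4: issue@3 deps=(None,None) exec_start@3 write@6
I3 add r1: issue@4 deps=(None,0) exec_start@4 write@6

Answer: 2 5 6 6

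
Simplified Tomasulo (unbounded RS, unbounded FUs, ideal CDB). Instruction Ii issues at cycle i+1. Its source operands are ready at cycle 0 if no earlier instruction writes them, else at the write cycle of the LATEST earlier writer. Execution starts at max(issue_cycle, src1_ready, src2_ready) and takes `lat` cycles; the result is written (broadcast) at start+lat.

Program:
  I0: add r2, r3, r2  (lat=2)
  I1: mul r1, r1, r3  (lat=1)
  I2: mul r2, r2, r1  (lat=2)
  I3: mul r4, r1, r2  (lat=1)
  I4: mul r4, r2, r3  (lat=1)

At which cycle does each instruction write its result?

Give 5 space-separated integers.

I0 add r2: issue@1 deps=(None,None) exec_start@1 write@3
I1 mul r1: issue@2 deps=(None,None) exec_start@2 write@3
I2 mul r2: issue@3 deps=(0,1) exec_start@3 write@5
I3 mul r4: issue@4 deps=(1,2) exec_start@5 write@6
I4 mul r4: issue@5 deps=(2,None) exec_start@5 write@6

Answer: 3 3 5 6 6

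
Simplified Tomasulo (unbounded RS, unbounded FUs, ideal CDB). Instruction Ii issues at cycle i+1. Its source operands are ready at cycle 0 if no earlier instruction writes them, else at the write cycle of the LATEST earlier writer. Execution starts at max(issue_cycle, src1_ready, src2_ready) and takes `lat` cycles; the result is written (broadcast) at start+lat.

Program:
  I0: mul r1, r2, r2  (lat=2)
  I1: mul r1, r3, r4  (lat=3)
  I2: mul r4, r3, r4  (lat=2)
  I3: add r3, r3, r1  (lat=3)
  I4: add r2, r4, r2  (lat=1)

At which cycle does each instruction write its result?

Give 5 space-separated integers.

I0 mul r1: issue@1 deps=(None,None) exec_start@1 write@3
I1 mul r1: issue@2 deps=(None,None) exec_start@2 write@5
I2 mul r4: issue@3 deps=(None,None) exec_start@3 write@5
I3 add r3: issue@4 deps=(None,1) exec_start@5 write@8
I4 add r2: issue@5 deps=(2,None) exec_start@5 write@6

Answer: 3 5 5 8 6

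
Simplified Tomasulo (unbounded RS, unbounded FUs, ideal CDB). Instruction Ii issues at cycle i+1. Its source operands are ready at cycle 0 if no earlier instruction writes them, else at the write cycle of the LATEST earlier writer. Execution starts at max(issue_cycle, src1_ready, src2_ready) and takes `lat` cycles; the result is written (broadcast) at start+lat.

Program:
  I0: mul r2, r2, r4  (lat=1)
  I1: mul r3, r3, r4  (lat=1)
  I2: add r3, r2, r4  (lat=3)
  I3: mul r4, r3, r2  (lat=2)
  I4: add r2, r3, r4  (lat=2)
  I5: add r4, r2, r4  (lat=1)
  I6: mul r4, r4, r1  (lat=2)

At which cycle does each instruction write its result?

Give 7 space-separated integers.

I0 mul r2: issue@1 deps=(None,None) exec_start@1 write@2
I1 mul r3: issue@2 deps=(None,None) exec_start@2 write@3
I2 add r3: issue@3 deps=(0,None) exec_start@3 write@6
I3 mul r4: issue@4 deps=(2,0) exec_start@6 write@8
I4 add r2: issue@5 deps=(2,3) exec_start@8 write@10
I5 add r4: issue@6 deps=(4,3) exec_start@10 write@11
I6 mul r4: issue@7 deps=(5,None) exec_start@11 write@13

Answer: 2 3 6 8 10 11 13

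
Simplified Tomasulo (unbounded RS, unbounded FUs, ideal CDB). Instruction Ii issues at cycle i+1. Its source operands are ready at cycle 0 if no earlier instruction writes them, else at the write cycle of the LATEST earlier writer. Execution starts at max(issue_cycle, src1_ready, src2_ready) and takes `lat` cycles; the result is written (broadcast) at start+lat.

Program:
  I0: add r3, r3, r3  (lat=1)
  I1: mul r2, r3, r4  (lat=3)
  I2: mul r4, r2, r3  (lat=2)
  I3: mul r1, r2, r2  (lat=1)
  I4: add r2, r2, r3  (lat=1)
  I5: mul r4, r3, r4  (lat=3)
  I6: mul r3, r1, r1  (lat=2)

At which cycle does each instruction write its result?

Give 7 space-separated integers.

Answer: 2 5 7 6 6 10 9

Derivation:
I0 add r3: issue@1 deps=(None,None) exec_start@1 write@2
I1 mul r2: issue@2 deps=(0,None) exec_start@2 write@5
I2 mul r4: issue@3 deps=(1,0) exec_start@5 write@7
I3 mul r1: issue@4 deps=(1,1) exec_start@5 write@6
I4 add r2: issue@5 deps=(1,0) exec_start@5 write@6
I5 mul r4: issue@6 deps=(0,2) exec_start@7 write@10
I6 mul r3: issue@7 deps=(3,3) exec_start@7 write@9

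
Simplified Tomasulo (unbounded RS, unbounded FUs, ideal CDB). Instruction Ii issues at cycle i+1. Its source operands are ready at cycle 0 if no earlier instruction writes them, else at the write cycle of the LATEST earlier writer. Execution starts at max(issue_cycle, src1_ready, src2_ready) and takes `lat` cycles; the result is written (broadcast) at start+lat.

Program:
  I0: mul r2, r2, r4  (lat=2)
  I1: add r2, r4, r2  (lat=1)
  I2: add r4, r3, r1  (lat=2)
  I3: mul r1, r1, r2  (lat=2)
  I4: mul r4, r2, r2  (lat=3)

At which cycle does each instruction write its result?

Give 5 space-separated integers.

I0 mul r2: issue@1 deps=(None,None) exec_start@1 write@3
I1 add r2: issue@2 deps=(None,0) exec_start@3 write@4
I2 add r4: issue@3 deps=(None,None) exec_start@3 write@5
I3 mul r1: issue@4 deps=(None,1) exec_start@4 write@6
I4 mul r4: issue@5 deps=(1,1) exec_start@5 write@8

Answer: 3 4 5 6 8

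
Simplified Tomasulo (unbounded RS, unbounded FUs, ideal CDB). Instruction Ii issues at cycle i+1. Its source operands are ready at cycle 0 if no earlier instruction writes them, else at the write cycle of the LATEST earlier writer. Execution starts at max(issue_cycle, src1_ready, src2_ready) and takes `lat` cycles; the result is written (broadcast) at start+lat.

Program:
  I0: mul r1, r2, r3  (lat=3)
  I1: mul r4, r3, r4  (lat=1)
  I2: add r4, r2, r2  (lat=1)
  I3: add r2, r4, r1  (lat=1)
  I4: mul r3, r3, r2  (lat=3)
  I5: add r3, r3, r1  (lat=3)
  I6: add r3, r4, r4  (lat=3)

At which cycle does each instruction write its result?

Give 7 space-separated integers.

I0 mul r1: issue@1 deps=(None,None) exec_start@1 write@4
I1 mul r4: issue@2 deps=(None,None) exec_start@2 write@3
I2 add r4: issue@3 deps=(None,None) exec_start@3 write@4
I3 add r2: issue@4 deps=(2,0) exec_start@4 write@5
I4 mul r3: issue@5 deps=(None,3) exec_start@5 write@8
I5 add r3: issue@6 deps=(4,0) exec_start@8 write@11
I6 add r3: issue@7 deps=(2,2) exec_start@7 write@10

Answer: 4 3 4 5 8 11 10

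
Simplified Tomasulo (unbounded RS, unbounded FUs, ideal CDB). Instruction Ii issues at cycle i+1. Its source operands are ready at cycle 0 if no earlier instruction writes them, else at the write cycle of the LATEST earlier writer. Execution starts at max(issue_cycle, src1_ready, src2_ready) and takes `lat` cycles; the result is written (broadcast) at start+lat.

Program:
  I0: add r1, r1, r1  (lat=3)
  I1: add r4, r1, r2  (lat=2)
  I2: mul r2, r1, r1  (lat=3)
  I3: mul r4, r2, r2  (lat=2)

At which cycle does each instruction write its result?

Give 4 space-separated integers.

Answer: 4 6 7 9

Derivation:
I0 add r1: issue@1 deps=(None,None) exec_start@1 write@4
I1 add r4: issue@2 deps=(0,None) exec_start@4 write@6
I2 mul r2: issue@3 deps=(0,0) exec_start@4 write@7
I3 mul r4: issue@4 deps=(2,2) exec_start@7 write@9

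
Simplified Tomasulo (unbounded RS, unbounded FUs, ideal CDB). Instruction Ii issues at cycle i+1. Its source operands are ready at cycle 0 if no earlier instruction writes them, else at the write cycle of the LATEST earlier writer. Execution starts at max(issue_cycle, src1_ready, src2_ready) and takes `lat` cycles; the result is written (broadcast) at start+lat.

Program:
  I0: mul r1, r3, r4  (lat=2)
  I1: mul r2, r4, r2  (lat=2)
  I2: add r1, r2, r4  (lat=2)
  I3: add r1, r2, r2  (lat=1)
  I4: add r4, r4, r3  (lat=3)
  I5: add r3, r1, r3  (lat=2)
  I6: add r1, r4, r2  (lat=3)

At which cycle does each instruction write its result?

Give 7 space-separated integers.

I0 mul r1: issue@1 deps=(None,None) exec_start@1 write@3
I1 mul r2: issue@2 deps=(None,None) exec_start@2 write@4
I2 add r1: issue@3 deps=(1,None) exec_start@4 write@6
I3 add r1: issue@4 deps=(1,1) exec_start@4 write@5
I4 add r4: issue@5 deps=(None,None) exec_start@5 write@8
I5 add r3: issue@6 deps=(3,None) exec_start@6 write@8
I6 add r1: issue@7 deps=(4,1) exec_start@8 write@11

Answer: 3 4 6 5 8 8 11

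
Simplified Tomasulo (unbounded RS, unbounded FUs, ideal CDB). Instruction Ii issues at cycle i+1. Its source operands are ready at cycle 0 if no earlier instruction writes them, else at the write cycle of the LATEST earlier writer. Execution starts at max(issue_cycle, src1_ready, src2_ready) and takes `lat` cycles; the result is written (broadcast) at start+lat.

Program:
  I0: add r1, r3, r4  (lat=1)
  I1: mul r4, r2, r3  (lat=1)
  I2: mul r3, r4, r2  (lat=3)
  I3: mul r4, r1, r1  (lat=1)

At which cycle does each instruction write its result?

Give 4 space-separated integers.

Answer: 2 3 6 5

Derivation:
I0 add r1: issue@1 deps=(None,None) exec_start@1 write@2
I1 mul r4: issue@2 deps=(None,None) exec_start@2 write@3
I2 mul r3: issue@3 deps=(1,None) exec_start@3 write@6
I3 mul r4: issue@4 deps=(0,0) exec_start@4 write@5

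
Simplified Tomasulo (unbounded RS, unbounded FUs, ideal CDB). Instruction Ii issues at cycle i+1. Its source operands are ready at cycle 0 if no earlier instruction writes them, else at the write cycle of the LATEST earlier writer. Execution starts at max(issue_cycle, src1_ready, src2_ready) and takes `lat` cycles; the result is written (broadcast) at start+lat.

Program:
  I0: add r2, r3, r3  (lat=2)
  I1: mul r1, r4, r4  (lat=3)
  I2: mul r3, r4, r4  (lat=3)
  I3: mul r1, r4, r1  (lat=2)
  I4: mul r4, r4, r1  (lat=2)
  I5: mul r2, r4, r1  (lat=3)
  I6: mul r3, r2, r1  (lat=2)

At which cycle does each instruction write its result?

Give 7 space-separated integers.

Answer: 3 5 6 7 9 12 14

Derivation:
I0 add r2: issue@1 deps=(None,None) exec_start@1 write@3
I1 mul r1: issue@2 deps=(None,None) exec_start@2 write@5
I2 mul r3: issue@3 deps=(None,None) exec_start@3 write@6
I3 mul r1: issue@4 deps=(None,1) exec_start@5 write@7
I4 mul r4: issue@5 deps=(None,3) exec_start@7 write@9
I5 mul r2: issue@6 deps=(4,3) exec_start@9 write@12
I6 mul r3: issue@7 deps=(5,3) exec_start@12 write@14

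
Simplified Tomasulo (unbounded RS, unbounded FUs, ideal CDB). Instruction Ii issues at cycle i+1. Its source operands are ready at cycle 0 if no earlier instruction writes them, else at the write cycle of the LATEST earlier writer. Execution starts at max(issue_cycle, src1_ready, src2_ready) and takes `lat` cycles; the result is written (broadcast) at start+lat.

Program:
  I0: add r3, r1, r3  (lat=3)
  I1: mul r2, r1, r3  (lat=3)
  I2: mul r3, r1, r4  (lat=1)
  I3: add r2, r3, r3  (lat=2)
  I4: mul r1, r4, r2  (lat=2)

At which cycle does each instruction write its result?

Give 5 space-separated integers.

I0 add r3: issue@1 deps=(None,None) exec_start@1 write@4
I1 mul r2: issue@2 deps=(None,0) exec_start@4 write@7
I2 mul r3: issue@3 deps=(None,None) exec_start@3 write@4
I3 add r2: issue@4 deps=(2,2) exec_start@4 write@6
I4 mul r1: issue@5 deps=(None,3) exec_start@6 write@8

Answer: 4 7 4 6 8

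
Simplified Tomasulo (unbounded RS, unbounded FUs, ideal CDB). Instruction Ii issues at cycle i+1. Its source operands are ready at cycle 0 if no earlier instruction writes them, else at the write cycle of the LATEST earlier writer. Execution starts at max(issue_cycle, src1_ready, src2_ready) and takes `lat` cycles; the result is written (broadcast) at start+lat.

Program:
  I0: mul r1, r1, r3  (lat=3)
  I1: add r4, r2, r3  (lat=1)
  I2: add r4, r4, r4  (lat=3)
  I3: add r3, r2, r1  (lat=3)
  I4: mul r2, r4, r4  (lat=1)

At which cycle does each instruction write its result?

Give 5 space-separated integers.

Answer: 4 3 6 7 7

Derivation:
I0 mul r1: issue@1 deps=(None,None) exec_start@1 write@4
I1 add r4: issue@2 deps=(None,None) exec_start@2 write@3
I2 add r4: issue@3 deps=(1,1) exec_start@3 write@6
I3 add r3: issue@4 deps=(None,0) exec_start@4 write@7
I4 mul r2: issue@5 deps=(2,2) exec_start@6 write@7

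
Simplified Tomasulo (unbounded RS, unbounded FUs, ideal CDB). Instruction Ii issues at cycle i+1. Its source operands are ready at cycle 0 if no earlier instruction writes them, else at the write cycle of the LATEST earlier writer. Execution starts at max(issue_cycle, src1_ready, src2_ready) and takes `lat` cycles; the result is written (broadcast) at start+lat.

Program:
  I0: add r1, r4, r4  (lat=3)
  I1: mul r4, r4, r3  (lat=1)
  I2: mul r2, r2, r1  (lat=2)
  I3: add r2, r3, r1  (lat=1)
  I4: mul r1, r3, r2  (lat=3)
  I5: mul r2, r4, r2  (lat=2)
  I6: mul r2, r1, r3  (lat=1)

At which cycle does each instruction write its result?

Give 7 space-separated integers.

Answer: 4 3 6 5 8 8 9

Derivation:
I0 add r1: issue@1 deps=(None,None) exec_start@1 write@4
I1 mul r4: issue@2 deps=(None,None) exec_start@2 write@3
I2 mul r2: issue@3 deps=(None,0) exec_start@4 write@6
I3 add r2: issue@4 deps=(None,0) exec_start@4 write@5
I4 mul r1: issue@5 deps=(None,3) exec_start@5 write@8
I5 mul r2: issue@6 deps=(1,3) exec_start@6 write@8
I6 mul r2: issue@7 deps=(4,None) exec_start@8 write@9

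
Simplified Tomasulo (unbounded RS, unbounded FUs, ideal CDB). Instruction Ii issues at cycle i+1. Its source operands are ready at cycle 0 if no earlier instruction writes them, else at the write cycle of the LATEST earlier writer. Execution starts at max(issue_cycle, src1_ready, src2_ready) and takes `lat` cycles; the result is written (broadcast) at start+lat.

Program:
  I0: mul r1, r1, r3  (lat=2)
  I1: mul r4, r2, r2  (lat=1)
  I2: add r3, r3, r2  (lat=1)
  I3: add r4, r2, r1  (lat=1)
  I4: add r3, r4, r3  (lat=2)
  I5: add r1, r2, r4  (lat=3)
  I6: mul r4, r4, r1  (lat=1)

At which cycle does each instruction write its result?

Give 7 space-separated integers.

I0 mul r1: issue@1 deps=(None,None) exec_start@1 write@3
I1 mul r4: issue@2 deps=(None,None) exec_start@2 write@3
I2 add r3: issue@3 deps=(None,None) exec_start@3 write@4
I3 add r4: issue@4 deps=(None,0) exec_start@4 write@5
I4 add r3: issue@5 deps=(3,2) exec_start@5 write@7
I5 add r1: issue@6 deps=(None,3) exec_start@6 write@9
I6 mul r4: issue@7 deps=(3,5) exec_start@9 write@10

Answer: 3 3 4 5 7 9 10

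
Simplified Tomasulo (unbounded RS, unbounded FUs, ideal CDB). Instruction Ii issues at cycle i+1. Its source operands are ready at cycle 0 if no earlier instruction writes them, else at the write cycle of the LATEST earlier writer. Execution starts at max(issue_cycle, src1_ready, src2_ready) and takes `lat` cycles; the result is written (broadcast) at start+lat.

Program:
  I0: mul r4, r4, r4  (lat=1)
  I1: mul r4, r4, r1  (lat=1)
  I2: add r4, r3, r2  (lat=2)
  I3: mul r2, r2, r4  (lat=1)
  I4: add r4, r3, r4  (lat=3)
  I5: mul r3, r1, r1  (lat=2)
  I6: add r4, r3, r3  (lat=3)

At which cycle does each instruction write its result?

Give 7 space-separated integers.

I0 mul r4: issue@1 deps=(None,None) exec_start@1 write@2
I1 mul r4: issue@2 deps=(0,None) exec_start@2 write@3
I2 add r4: issue@3 deps=(None,None) exec_start@3 write@5
I3 mul r2: issue@4 deps=(None,2) exec_start@5 write@6
I4 add r4: issue@5 deps=(None,2) exec_start@5 write@8
I5 mul r3: issue@6 deps=(None,None) exec_start@6 write@8
I6 add r4: issue@7 deps=(5,5) exec_start@8 write@11

Answer: 2 3 5 6 8 8 11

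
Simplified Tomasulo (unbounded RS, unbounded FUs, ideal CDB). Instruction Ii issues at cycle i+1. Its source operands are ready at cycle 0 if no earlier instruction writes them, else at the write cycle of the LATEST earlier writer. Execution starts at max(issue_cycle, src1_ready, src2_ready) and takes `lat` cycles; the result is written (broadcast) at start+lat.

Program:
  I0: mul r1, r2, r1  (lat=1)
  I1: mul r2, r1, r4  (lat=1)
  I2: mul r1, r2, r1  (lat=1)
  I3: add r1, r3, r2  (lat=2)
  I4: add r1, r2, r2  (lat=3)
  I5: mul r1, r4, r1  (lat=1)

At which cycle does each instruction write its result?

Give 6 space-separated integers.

Answer: 2 3 4 6 8 9

Derivation:
I0 mul r1: issue@1 deps=(None,None) exec_start@1 write@2
I1 mul r2: issue@2 deps=(0,None) exec_start@2 write@3
I2 mul r1: issue@3 deps=(1,0) exec_start@3 write@4
I3 add r1: issue@4 deps=(None,1) exec_start@4 write@6
I4 add r1: issue@5 deps=(1,1) exec_start@5 write@8
I5 mul r1: issue@6 deps=(None,4) exec_start@8 write@9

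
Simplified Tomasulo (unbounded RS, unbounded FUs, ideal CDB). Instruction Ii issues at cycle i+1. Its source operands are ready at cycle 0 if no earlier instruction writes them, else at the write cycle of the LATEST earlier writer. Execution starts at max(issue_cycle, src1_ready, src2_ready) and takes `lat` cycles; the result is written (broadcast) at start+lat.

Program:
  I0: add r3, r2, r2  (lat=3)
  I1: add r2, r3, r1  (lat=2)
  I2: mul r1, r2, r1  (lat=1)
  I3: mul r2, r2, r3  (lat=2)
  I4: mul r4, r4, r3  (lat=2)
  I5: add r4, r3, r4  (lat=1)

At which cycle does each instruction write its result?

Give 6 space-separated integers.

Answer: 4 6 7 8 7 8

Derivation:
I0 add r3: issue@1 deps=(None,None) exec_start@1 write@4
I1 add r2: issue@2 deps=(0,None) exec_start@4 write@6
I2 mul r1: issue@3 deps=(1,None) exec_start@6 write@7
I3 mul r2: issue@4 deps=(1,0) exec_start@6 write@8
I4 mul r4: issue@5 deps=(None,0) exec_start@5 write@7
I5 add r4: issue@6 deps=(0,4) exec_start@7 write@8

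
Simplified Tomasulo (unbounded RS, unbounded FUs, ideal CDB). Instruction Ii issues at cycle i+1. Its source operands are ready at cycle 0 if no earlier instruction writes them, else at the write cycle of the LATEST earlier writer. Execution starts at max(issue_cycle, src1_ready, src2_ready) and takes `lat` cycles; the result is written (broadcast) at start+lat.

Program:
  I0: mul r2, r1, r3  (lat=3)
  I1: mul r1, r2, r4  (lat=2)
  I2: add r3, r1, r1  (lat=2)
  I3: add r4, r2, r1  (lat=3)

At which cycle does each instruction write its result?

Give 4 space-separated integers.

Answer: 4 6 8 9

Derivation:
I0 mul r2: issue@1 deps=(None,None) exec_start@1 write@4
I1 mul r1: issue@2 deps=(0,None) exec_start@4 write@6
I2 add r3: issue@3 deps=(1,1) exec_start@6 write@8
I3 add r4: issue@4 deps=(0,1) exec_start@6 write@9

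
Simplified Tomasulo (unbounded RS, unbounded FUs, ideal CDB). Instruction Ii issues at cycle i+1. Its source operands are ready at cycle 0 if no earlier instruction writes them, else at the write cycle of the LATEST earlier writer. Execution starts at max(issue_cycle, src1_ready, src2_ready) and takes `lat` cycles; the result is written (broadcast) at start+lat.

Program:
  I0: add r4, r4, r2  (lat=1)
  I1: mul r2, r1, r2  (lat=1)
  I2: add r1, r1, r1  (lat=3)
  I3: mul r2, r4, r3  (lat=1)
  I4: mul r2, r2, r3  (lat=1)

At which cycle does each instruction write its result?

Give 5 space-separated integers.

I0 add r4: issue@1 deps=(None,None) exec_start@1 write@2
I1 mul r2: issue@2 deps=(None,None) exec_start@2 write@3
I2 add r1: issue@3 deps=(None,None) exec_start@3 write@6
I3 mul r2: issue@4 deps=(0,None) exec_start@4 write@5
I4 mul r2: issue@5 deps=(3,None) exec_start@5 write@6

Answer: 2 3 6 5 6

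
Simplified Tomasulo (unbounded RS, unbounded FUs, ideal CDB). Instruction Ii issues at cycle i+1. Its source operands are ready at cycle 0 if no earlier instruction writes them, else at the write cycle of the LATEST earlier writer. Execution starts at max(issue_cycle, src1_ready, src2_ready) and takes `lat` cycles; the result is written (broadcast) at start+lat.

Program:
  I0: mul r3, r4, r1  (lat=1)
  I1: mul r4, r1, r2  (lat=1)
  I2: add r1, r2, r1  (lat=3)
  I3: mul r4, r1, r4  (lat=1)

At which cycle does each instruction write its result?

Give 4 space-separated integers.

Answer: 2 3 6 7

Derivation:
I0 mul r3: issue@1 deps=(None,None) exec_start@1 write@2
I1 mul r4: issue@2 deps=(None,None) exec_start@2 write@3
I2 add r1: issue@3 deps=(None,None) exec_start@3 write@6
I3 mul r4: issue@4 deps=(2,1) exec_start@6 write@7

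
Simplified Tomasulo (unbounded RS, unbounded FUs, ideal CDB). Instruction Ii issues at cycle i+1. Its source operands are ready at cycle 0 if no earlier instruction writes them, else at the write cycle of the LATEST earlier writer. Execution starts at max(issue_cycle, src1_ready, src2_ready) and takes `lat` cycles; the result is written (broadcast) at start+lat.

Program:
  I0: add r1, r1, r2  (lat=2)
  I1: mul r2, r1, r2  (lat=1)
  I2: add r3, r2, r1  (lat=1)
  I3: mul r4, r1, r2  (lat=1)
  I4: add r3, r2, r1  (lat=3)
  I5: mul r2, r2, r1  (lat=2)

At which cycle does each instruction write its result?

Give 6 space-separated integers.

I0 add r1: issue@1 deps=(None,None) exec_start@1 write@3
I1 mul r2: issue@2 deps=(0,None) exec_start@3 write@4
I2 add r3: issue@3 deps=(1,0) exec_start@4 write@5
I3 mul r4: issue@4 deps=(0,1) exec_start@4 write@5
I4 add r3: issue@5 deps=(1,0) exec_start@5 write@8
I5 mul r2: issue@6 deps=(1,0) exec_start@6 write@8

Answer: 3 4 5 5 8 8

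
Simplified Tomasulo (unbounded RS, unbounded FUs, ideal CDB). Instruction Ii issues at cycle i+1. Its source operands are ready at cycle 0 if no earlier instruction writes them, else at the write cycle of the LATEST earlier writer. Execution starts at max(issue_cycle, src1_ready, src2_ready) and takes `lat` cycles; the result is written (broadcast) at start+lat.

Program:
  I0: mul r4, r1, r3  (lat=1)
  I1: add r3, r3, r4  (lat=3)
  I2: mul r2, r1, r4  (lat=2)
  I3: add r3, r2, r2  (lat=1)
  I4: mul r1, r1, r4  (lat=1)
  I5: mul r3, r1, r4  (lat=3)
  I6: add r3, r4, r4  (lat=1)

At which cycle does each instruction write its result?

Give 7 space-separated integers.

I0 mul r4: issue@1 deps=(None,None) exec_start@1 write@2
I1 add r3: issue@2 deps=(None,0) exec_start@2 write@5
I2 mul r2: issue@3 deps=(None,0) exec_start@3 write@5
I3 add r3: issue@4 deps=(2,2) exec_start@5 write@6
I4 mul r1: issue@5 deps=(None,0) exec_start@5 write@6
I5 mul r3: issue@6 deps=(4,0) exec_start@6 write@9
I6 add r3: issue@7 deps=(0,0) exec_start@7 write@8

Answer: 2 5 5 6 6 9 8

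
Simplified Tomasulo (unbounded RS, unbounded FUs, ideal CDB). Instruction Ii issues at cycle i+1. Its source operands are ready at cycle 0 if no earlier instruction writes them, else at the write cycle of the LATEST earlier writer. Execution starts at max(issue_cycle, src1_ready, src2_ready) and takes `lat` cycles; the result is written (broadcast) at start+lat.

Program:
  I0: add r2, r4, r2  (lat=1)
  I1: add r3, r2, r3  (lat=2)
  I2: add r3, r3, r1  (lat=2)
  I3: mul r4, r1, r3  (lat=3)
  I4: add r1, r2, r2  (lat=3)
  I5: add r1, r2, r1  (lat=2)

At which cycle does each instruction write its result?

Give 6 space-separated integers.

Answer: 2 4 6 9 8 10

Derivation:
I0 add r2: issue@1 deps=(None,None) exec_start@1 write@2
I1 add r3: issue@2 deps=(0,None) exec_start@2 write@4
I2 add r3: issue@3 deps=(1,None) exec_start@4 write@6
I3 mul r4: issue@4 deps=(None,2) exec_start@6 write@9
I4 add r1: issue@5 deps=(0,0) exec_start@5 write@8
I5 add r1: issue@6 deps=(0,4) exec_start@8 write@10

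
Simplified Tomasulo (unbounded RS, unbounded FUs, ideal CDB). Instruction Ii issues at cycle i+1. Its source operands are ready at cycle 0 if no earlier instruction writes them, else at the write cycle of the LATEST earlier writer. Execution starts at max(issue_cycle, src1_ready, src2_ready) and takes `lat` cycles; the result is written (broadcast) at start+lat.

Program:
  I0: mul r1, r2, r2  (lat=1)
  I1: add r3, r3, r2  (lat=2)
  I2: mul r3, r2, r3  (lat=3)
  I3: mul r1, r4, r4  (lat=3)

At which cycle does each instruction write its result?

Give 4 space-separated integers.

Answer: 2 4 7 7

Derivation:
I0 mul r1: issue@1 deps=(None,None) exec_start@1 write@2
I1 add r3: issue@2 deps=(None,None) exec_start@2 write@4
I2 mul r3: issue@3 deps=(None,1) exec_start@4 write@7
I3 mul r1: issue@4 deps=(None,None) exec_start@4 write@7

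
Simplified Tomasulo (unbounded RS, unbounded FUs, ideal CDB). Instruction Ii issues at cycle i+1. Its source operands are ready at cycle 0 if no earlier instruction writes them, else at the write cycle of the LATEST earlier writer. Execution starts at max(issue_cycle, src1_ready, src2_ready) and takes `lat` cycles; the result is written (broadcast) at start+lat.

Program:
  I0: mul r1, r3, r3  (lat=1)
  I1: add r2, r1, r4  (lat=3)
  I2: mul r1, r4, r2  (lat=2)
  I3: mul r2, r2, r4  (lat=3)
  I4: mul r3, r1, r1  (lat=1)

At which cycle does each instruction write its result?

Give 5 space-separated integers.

Answer: 2 5 7 8 8

Derivation:
I0 mul r1: issue@1 deps=(None,None) exec_start@1 write@2
I1 add r2: issue@2 deps=(0,None) exec_start@2 write@5
I2 mul r1: issue@3 deps=(None,1) exec_start@5 write@7
I3 mul r2: issue@4 deps=(1,None) exec_start@5 write@8
I4 mul r3: issue@5 deps=(2,2) exec_start@7 write@8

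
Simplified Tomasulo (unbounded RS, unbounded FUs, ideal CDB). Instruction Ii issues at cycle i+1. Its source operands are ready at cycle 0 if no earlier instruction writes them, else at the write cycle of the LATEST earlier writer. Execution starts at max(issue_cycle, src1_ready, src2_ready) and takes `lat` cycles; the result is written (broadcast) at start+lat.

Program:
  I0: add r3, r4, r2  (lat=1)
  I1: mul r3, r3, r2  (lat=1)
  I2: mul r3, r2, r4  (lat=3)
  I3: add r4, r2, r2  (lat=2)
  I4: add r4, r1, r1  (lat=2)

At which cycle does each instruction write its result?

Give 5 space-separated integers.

I0 add r3: issue@1 deps=(None,None) exec_start@1 write@2
I1 mul r3: issue@2 deps=(0,None) exec_start@2 write@3
I2 mul r3: issue@3 deps=(None,None) exec_start@3 write@6
I3 add r4: issue@4 deps=(None,None) exec_start@4 write@6
I4 add r4: issue@5 deps=(None,None) exec_start@5 write@7

Answer: 2 3 6 6 7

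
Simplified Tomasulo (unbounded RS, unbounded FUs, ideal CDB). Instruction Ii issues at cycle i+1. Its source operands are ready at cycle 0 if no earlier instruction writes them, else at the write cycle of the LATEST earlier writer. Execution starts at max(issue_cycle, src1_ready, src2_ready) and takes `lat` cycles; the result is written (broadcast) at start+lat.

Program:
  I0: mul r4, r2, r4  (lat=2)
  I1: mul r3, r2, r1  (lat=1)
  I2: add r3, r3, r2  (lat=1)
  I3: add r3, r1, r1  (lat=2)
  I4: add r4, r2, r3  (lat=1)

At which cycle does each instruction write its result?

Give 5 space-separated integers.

I0 mul r4: issue@1 deps=(None,None) exec_start@1 write@3
I1 mul r3: issue@2 deps=(None,None) exec_start@2 write@3
I2 add r3: issue@3 deps=(1,None) exec_start@3 write@4
I3 add r3: issue@4 deps=(None,None) exec_start@4 write@6
I4 add r4: issue@5 deps=(None,3) exec_start@6 write@7

Answer: 3 3 4 6 7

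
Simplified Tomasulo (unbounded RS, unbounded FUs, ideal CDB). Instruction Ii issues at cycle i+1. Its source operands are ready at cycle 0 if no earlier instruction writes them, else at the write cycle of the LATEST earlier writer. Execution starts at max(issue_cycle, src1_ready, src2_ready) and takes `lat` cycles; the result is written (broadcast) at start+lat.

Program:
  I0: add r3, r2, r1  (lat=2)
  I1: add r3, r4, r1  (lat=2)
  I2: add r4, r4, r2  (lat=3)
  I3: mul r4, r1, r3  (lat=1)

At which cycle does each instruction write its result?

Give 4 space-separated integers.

Answer: 3 4 6 5

Derivation:
I0 add r3: issue@1 deps=(None,None) exec_start@1 write@3
I1 add r3: issue@2 deps=(None,None) exec_start@2 write@4
I2 add r4: issue@3 deps=(None,None) exec_start@3 write@6
I3 mul r4: issue@4 deps=(None,1) exec_start@4 write@5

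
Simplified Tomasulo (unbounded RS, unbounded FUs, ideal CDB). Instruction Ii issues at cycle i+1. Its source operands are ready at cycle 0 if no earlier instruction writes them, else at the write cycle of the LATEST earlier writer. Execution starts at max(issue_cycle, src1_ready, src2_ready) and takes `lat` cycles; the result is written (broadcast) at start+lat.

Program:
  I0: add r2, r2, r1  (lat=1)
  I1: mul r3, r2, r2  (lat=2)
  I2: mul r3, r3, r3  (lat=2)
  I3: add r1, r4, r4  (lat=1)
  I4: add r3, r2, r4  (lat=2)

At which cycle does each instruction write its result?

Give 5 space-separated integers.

Answer: 2 4 6 5 7

Derivation:
I0 add r2: issue@1 deps=(None,None) exec_start@1 write@2
I1 mul r3: issue@2 deps=(0,0) exec_start@2 write@4
I2 mul r3: issue@3 deps=(1,1) exec_start@4 write@6
I3 add r1: issue@4 deps=(None,None) exec_start@4 write@5
I4 add r3: issue@5 deps=(0,None) exec_start@5 write@7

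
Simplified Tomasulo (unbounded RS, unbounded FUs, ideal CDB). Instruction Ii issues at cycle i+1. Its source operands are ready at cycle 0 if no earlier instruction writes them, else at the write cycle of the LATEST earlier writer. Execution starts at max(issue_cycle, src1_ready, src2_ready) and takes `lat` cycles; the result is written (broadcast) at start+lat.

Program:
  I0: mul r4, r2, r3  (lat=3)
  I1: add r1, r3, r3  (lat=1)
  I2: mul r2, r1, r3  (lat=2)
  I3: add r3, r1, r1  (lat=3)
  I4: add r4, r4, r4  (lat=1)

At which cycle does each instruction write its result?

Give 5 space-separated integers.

Answer: 4 3 5 7 6

Derivation:
I0 mul r4: issue@1 deps=(None,None) exec_start@1 write@4
I1 add r1: issue@2 deps=(None,None) exec_start@2 write@3
I2 mul r2: issue@3 deps=(1,None) exec_start@3 write@5
I3 add r3: issue@4 deps=(1,1) exec_start@4 write@7
I4 add r4: issue@5 deps=(0,0) exec_start@5 write@6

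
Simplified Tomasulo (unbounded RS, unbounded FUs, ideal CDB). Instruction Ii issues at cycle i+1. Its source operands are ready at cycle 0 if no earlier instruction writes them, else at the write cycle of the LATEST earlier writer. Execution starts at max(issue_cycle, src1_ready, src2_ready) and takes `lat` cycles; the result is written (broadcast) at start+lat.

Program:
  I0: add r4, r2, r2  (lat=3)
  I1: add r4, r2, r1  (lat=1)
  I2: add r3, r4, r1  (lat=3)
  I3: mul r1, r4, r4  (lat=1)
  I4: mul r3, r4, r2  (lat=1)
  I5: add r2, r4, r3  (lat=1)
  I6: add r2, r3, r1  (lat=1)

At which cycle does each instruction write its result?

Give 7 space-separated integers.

Answer: 4 3 6 5 6 7 8

Derivation:
I0 add r4: issue@1 deps=(None,None) exec_start@1 write@4
I1 add r4: issue@2 deps=(None,None) exec_start@2 write@3
I2 add r3: issue@3 deps=(1,None) exec_start@3 write@6
I3 mul r1: issue@4 deps=(1,1) exec_start@4 write@5
I4 mul r3: issue@5 deps=(1,None) exec_start@5 write@6
I5 add r2: issue@6 deps=(1,4) exec_start@6 write@7
I6 add r2: issue@7 deps=(4,3) exec_start@7 write@8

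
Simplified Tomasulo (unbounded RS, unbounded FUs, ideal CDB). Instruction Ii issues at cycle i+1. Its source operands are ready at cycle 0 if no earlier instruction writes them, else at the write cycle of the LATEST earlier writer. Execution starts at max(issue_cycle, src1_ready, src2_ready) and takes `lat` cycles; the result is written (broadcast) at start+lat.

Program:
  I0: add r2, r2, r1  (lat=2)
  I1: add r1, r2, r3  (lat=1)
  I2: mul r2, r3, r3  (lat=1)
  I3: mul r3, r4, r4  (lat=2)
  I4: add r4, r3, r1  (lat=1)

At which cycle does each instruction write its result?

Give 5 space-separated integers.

Answer: 3 4 4 6 7

Derivation:
I0 add r2: issue@1 deps=(None,None) exec_start@1 write@3
I1 add r1: issue@2 deps=(0,None) exec_start@3 write@4
I2 mul r2: issue@3 deps=(None,None) exec_start@3 write@4
I3 mul r3: issue@4 deps=(None,None) exec_start@4 write@6
I4 add r4: issue@5 deps=(3,1) exec_start@6 write@7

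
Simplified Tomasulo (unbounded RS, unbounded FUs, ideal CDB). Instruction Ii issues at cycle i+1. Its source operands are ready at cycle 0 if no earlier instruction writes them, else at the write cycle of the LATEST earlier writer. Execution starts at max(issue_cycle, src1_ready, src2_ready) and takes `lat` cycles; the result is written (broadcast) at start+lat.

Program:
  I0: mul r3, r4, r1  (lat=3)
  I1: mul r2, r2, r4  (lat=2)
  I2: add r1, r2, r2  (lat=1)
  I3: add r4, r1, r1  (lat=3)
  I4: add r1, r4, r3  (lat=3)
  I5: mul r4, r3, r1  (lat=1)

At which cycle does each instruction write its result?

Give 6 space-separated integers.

I0 mul r3: issue@1 deps=(None,None) exec_start@1 write@4
I1 mul r2: issue@2 deps=(None,None) exec_start@2 write@4
I2 add r1: issue@3 deps=(1,1) exec_start@4 write@5
I3 add r4: issue@4 deps=(2,2) exec_start@5 write@8
I4 add r1: issue@5 deps=(3,0) exec_start@8 write@11
I5 mul r4: issue@6 deps=(0,4) exec_start@11 write@12

Answer: 4 4 5 8 11 12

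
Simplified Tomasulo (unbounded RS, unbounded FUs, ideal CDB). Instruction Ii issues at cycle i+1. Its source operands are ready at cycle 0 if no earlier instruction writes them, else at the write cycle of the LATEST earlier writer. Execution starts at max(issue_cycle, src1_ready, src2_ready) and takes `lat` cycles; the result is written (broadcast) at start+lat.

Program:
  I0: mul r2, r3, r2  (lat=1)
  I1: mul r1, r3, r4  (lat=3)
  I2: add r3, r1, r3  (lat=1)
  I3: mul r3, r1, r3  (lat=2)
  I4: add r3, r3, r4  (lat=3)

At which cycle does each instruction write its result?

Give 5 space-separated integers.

Answer: 2 5 6 8 11

Derivation:
I0 mul r2: issue@1 deps=(None,None) exec_start@1 write@2
I1 mul r1: issue@2 deps=(None,None) exec_start@2 write@5
I2 add r3: issue@3 deps=(1,None) exec_start@5 write@6
I3 mul r3: issue@4 deps=(1,2) exec_start@6 write@8
I4 add r3: issue@5 deps=(3,None) exec_start@8 write@11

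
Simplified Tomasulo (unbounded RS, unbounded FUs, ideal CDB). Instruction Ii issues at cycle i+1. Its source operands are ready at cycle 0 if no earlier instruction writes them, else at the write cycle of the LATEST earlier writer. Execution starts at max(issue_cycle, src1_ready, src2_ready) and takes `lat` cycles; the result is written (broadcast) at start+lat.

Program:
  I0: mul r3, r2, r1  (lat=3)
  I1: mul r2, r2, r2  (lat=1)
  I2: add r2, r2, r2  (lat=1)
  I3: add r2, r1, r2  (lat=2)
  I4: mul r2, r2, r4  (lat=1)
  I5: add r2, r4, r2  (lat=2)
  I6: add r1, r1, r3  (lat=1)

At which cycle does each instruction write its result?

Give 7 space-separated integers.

Answer: 4 3 4 6 7 9 8

Derivation:
I0 mul r3: issue@1 deps=(None,None) exec_start@1 write@4
I1 mul r2: issue@2 deps=(None,None) exec_start@2 write@3
I2 add r2: issue@3 deps=(1,1) exec_start@3 write@4
I3 add r2: issue@4 deps=(None,2) exec_start@4 write@6
I4 mul r2: issue@5 deps=(3,None) exec_start@6 write@7
I5 add r2: issue@6 deps=(None,4) exec_start@7 write@9
I6 add r1: issue@7 deps=(None,0) exec_start@7 write@8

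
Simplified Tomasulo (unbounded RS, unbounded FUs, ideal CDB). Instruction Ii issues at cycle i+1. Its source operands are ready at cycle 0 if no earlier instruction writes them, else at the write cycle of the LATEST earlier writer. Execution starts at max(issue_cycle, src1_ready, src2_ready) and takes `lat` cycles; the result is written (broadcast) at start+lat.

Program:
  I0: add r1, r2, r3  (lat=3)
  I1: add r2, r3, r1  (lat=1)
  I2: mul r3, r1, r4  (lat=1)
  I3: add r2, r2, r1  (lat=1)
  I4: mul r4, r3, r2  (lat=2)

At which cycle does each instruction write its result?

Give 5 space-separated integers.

Answer: 4 5 5 6 8

Derivation:
I0 add r1: issue@1 deps=(None,None) exec_start@1 write@4
I1 add r2: issue@2 deps=(None,0) exec_start@4 write@5
I2 mul r3: issue@3 deps=(0,None) exec_start@4 write@5
I3 add r2: issue@4 deps=(1,0) exec_start@5 write@6
I4 mul r4: issue@5 deps=(2,3) exec_start@6 write@8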